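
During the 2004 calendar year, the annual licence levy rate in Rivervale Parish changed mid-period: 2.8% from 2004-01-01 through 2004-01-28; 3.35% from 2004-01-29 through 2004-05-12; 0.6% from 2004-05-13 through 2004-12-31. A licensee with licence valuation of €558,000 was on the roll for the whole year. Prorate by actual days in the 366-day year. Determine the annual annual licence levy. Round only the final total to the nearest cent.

2004-01-01 to 2004-01-28: 28 days at 2.8% → €558,000 × 2.8% × 28/366 = €1,195.2787
2004-01-29 to 2004-05-12: 105 days at 3.35% → €558,000 × 3.35% × 105/366 = €5,362.7459
2004-05-13 to 2004-12-31: 233 days at 0.6% → €558,000 × 0.6% × 233/366 = €2,131.3770
Total = €8,689.4016

€8,689.40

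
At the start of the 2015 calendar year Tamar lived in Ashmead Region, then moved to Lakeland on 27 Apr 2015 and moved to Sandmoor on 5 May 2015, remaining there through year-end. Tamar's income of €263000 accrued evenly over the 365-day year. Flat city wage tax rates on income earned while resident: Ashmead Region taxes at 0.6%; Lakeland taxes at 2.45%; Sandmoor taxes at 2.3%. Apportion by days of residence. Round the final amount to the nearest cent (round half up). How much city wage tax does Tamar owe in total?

Ashmead Region, 1 Jan – 26 Apr 2015: 116 days → €263000 × 0.6% × 116/365 = €501.5014
Lakeland, 27 Apr – 4 May 2015: 8 days → €263000 × 2.45% × 8/365 = €141.2274
Sandmoor, 5 May – 31 Dec 2015: 241 days → €263000 × 2.3% × 241/365 = €3993.9973
Total = €4636.7260

€4636.73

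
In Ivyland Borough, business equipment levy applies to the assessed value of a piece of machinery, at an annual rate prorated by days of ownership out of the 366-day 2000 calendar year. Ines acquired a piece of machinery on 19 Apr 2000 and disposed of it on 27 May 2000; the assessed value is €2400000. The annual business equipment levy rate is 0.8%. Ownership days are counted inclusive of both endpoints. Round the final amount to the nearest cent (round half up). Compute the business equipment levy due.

Days held (19 Apr – 27 May 2000): 39 out of 366
Tax = €2400000 × 0.8% × 39/366 = €2045.9016

€2045.90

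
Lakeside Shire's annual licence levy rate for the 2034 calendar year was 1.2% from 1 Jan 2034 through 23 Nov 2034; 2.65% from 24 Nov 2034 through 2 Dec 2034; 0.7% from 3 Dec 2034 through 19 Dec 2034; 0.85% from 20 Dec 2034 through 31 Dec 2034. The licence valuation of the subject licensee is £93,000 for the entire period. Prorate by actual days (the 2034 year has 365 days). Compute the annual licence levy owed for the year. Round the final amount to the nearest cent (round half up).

1 Jan – 23 Nov 2034: 327 days at 1.2% → £93,000 × 1.2% × 327/365 = £999.8137
24 Nov – 2 Dec 2034: 9 days at 2.65% → £93,000 × 2.65% × 9/365 = £60.7685
3 Dec – 19 Dec 2034: 17 days at 0.7% → £93,000 × 0.7% × 17/365 = £30.3205
20 Dec – 31 Dec 2034: 12 days at 0.85% → £93,000 × 0.85% × 12/365 = £25.9890
Total = £1,116.8918

£1,116.89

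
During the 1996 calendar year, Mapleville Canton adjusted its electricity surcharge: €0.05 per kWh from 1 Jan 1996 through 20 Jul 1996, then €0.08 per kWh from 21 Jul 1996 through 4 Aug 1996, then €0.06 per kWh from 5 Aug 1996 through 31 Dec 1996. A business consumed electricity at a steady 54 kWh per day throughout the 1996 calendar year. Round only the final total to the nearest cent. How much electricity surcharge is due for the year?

€1,092.96

1 Jan – 20 Jul 1996: 202 days × 54 kWh/day = 10,908 kWh at €0.05/kWh → €545.40
21 Jul – 4 Aug 1996: 15 days × 54 kWh/day = 810 kWh at €0.08/kWh → €64.80
5 Aug – 31 Dec 1996: 149 days × 54 kWh/day = 8,046 kWh at €0.06/kWh → €482.76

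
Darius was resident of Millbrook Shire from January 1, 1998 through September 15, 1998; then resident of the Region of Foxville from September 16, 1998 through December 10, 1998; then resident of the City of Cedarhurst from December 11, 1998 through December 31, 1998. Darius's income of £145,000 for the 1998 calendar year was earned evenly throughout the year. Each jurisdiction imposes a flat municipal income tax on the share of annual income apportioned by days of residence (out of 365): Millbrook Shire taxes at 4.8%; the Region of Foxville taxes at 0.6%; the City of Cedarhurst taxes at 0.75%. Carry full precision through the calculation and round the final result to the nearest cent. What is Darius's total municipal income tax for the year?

£5,187.23

Millbrook Shire, January 1 – September 15, 1998: 258 days → £145,000 × 4.8% × 258/365 = £4,919.6712
The Region of Foxville, September 16 – December 10, 1998: 86 days → £145,000 × 0.6% × 86/365 = £204.9863
The City of Cedarhurst, December 11 – December 31, 1998: 21 days → £145,000 × 0.75% × 21/365 = £62.5685
Total = £5,187.2260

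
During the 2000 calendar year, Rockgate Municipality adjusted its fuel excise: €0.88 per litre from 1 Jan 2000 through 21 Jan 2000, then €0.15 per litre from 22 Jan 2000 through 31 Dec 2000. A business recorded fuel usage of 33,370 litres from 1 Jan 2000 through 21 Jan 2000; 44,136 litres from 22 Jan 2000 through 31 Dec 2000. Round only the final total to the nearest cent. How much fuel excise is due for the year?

1 Jan – 21 Jan 2000: 33,370 litres at €0.88/litre → €29,365.60
22 Jan – 31 Dec 2000: 44,136 litres at €0.15/litre → €6,620.40

€35,986.00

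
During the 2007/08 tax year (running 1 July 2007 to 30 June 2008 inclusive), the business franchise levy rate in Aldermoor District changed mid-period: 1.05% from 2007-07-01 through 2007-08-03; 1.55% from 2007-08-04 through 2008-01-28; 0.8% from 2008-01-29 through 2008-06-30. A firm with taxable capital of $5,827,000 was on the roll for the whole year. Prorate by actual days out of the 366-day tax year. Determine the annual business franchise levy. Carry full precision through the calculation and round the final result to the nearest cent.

$69,223.49

2007-07-01 to 2007-08-03: 34 days at 1.05% → $5,827,000 × 1.05% × 34/366 = $5,683.7131
2007-08-04 to 2008-01-28: 178 days at 1.55% → $5,827,000 × 1.55% × 178/366 = $43,925.3907
2008-01-29 to 2008-06-30: 154 days at 0.8% → $5,827,000 × 0.8% × 154/366 = $19,614.3825
Total = $69,223.4863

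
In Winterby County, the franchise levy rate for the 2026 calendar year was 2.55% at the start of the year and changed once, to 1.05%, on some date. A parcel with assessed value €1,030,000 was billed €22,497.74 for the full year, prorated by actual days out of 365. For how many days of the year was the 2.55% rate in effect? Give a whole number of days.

Let d = days at the first rate; then 365 − d days at the second rate.
€1,030,000 × [2.55%·d + 1.05%·(365−d)] / 365 = €22,497.74
Solving gives d = 276, so the new rate took effect on October 4, 2026.

276 days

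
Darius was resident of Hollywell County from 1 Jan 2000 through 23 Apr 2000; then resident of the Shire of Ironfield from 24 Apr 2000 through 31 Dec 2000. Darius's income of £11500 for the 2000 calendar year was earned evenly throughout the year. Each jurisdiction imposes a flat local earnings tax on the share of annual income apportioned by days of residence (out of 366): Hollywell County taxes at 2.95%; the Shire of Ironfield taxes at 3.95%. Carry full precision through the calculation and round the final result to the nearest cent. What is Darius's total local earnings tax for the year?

Hollywell County, 1 Jan – 23 Apr 2000: 114 days → £11500 × 2.95% × 114/366 = £105.6680
The Shire of Ironfield, 24 Apr – 31 Dec 2000: 252 days → £11500 × 3.95% × 252/366 = £312.7623
Total = £418.4303

£418.43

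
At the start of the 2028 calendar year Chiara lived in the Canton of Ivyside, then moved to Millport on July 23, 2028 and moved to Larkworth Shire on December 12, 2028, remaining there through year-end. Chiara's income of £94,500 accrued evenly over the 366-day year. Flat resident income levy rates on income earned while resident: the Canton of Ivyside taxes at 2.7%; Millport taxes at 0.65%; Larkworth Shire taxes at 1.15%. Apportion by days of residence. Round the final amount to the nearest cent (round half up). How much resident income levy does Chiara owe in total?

The Canton of Ivyside, January 1 – July 22, 2028: 204 days → £94,500 × 2.7% × 204/366 = £1,422.1475
Millport, July 23 – December 11, 2028: 142 days → £94,500 × 0.65% × 142/366 = £238.3156
Larkworth Shire, December 12 – December 31, 2028: 20 days → £94,500 × 1.15% × 20/366 = £59.3852
Total = £1,719.8484

£1,719.85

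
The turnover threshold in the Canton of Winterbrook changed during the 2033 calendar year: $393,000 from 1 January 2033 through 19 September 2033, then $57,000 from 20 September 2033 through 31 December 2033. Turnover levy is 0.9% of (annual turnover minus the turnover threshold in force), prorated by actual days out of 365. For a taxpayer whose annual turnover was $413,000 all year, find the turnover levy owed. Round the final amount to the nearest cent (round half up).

$1,033.35

1 January – 19 September 2033: 262 days, exemption $393,000 → ($413,000 − $393,000) × 0.9% × 262/365 = $129.2055
20 September – 31 December 2033: 103 days, exemption $57,000 → ($413,000 − $57,000) × 0.9% × 103/365 = $904.1425
Total = $1,033.3479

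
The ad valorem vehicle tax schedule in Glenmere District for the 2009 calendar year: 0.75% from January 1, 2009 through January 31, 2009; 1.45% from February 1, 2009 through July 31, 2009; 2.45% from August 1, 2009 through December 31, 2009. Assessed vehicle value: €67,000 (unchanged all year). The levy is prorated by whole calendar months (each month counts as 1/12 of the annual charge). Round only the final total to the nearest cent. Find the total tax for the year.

€1,211.58

January 1 – January 31, 2009: 1 month at 0.75% → €67,000 × 0.75% × 1/12 = €41.8750
February 1 – July 31, 2009: 6 months at 1.45% → €67,000 × 1.45% × 6/12 = €485.7500
August 1 – December 31, 2009: 5 months at 2.45% → €67,000 × 2.45% × 5/12 = €683.9583
Total = €1,211.5833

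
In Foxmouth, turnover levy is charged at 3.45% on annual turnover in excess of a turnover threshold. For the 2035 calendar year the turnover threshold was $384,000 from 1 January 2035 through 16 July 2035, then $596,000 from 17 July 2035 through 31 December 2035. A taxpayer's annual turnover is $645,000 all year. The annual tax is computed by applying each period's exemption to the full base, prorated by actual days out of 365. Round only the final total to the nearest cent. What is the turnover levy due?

$5,638.06

1 January – 16 July 2035: 197 days, exemption $384,000 → ($645,000 − $384,000) × 3.45% × 197/365 = $4,859.9630
17 July – 31 December 2035: 168 days, exemption $596,000 → ($645,000 − $596,000) × 3.45% × 168/365 = $778.0932
Total = $5,638.0562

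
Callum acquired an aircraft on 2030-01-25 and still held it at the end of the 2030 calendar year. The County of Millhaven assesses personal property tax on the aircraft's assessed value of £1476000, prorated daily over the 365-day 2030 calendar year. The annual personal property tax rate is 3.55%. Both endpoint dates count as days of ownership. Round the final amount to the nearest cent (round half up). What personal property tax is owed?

Days held (2030-01-25 to 2030-12-31): 341 out of 365
Tax = £1476000 × 3.55% × 341/365 = £48952.6521

£48952.65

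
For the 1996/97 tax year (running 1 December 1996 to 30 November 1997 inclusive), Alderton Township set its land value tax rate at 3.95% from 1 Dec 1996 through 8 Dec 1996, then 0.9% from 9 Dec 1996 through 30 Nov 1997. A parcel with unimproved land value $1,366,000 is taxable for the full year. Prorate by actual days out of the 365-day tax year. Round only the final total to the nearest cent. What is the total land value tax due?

1 Dec – 8 Dec 1996: 8 days at 3.95% → $1,366,000 × 3.95% × 8/365 = $1,182.6192
9 Dec 1996 – 30 Nov 1997: 357 days at 0.9% → $1,366,000 × 0.9% × 357/365 = $12,024.5425
Total = $13,207.1616

$13,207.16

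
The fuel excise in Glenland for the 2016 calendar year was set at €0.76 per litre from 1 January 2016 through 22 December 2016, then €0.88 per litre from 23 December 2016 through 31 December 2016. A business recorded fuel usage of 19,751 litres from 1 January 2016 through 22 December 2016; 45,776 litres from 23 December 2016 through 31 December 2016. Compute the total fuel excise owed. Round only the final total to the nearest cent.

1 January – 22 December 2016: 19,751 litres at €0.76/litre → €15,010.76
23 December – 31 December 2016: 45,776 litres at €0.88/litre → €40,282.88

€55,293.64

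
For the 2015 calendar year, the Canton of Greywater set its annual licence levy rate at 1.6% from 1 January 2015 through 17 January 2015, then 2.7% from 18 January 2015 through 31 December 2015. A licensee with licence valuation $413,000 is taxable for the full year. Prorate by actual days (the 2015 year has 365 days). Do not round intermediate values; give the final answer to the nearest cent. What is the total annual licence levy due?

1 January – 17 January 2015: 17 days at 1.6% → $413,000 × 1.6% × 17/365 = $307.7699
18 January – 31 December 2015: 348 days at 2.7% → $413,000 × 2.7% × 348/365 = $10,631.6384
Total = $10,939.4082

$10,939.41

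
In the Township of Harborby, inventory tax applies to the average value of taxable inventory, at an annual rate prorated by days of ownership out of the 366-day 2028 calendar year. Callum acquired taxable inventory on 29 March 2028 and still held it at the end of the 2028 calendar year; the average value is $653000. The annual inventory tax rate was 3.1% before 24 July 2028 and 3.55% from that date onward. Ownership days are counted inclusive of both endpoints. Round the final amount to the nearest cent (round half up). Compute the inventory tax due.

$16668.45

29 March – 23 July 2028: 117 days at 3.1% → $653000 × 3.1% × 117/366 = $6471.1230
24 July – 31 December 2028: 161 days at 3.55% → $653000 × 3.55% × 161/366 = $10197.3265
Total = $16668.4495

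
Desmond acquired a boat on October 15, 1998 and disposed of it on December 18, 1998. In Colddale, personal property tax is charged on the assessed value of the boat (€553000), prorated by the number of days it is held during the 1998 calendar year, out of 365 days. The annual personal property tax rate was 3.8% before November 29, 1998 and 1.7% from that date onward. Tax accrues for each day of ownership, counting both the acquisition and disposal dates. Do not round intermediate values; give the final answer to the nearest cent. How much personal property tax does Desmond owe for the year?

October 15 – November 28, 1998: 45 days at 3.8% → €553000 × 3.8% × 45/365 = €2590.7671
November 29 – December 18, 1998: 20 days at 1.7% → €553000 × 1.7% × 20/365 = €515.1233
Total = €3105.8904

€3105.89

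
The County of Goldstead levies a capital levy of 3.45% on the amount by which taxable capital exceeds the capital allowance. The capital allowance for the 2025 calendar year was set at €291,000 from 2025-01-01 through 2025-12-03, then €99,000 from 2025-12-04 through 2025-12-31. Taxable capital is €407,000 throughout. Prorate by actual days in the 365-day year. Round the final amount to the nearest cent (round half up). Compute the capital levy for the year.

€4,510.14

2025-01-01 to 2025-12-03: 337 days, exemption €291,000 → (€407,000 − €291,000) × 3.45% × 337/365 = €3,694.9973
2025-12-04 to 2025-12-31: 28 days, exemption €99,000 → (€407,000 − €99,000) × 3.45% × 28/365 = €815.1452
Total = €4,510.1425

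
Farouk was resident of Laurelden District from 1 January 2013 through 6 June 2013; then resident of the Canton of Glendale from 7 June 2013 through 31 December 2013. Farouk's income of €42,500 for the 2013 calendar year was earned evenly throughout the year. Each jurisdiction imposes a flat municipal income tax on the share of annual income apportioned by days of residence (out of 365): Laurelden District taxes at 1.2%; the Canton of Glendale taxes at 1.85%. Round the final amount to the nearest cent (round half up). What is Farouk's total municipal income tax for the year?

Laurelden District, 1 January – 6 June 2013: 157 days → €42,500 × 1.2% × 157/365 = €219.3699
The Canton of Glendale, 7 June – 31 December 2013: 208 days → €42,500 × 1.85% × 208/365 = €448.0548
Total = €667.4247

€667.42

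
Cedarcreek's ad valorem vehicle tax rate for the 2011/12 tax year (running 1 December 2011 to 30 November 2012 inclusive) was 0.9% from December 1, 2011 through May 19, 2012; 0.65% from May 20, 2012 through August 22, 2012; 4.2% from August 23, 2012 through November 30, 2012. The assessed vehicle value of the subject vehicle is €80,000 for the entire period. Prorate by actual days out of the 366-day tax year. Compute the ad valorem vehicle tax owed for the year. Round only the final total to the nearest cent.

December 1, 2011 – May 19, 2012: 171 days at 0.9% → €80,000 × 0.9% × 171/366 = €336.3934
May 20 – August 22, 2012: 95 days at 0.65% → €80,000 × 0.65% × 95/366 = €134.9727
August 23 – November 30, 2012: 100 days at 4.2% → €80,000 × 4.2% × 100/366 = €918.0328
Total = €1,389.3989

€1,389.40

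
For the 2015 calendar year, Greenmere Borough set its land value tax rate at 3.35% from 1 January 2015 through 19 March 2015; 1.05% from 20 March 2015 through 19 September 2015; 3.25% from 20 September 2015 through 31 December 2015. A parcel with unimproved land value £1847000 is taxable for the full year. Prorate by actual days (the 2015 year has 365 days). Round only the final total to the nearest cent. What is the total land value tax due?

1 January – 19 March 2015: 78 days at 3.35% → £1847000 × 3.35% × 78/365 = £13222.4959
20 March – 19 September 2015: 184 days at 1.05% → £1847000 × 1.05% × 184/365 = £9776.4493
20 September – 31 December 2015: 103 days at 3.25% → £1847000 × 3.25% × 103/365 = £16939.2671
Total = £39938.2123

£39938.21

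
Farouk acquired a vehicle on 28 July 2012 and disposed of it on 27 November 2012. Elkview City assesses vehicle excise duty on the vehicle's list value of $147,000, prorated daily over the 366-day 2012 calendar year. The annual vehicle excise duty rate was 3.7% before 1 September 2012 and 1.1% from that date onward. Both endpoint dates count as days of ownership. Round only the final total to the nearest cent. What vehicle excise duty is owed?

$908.91

28 July – 31 August 2012: 35 days at 3.7% → $147,000 × 3.7% × 35/366 = $520.1230
1 September – 27 November 2012: 88 days at 1.1% → $147,000 × 1.1% × 88/366 = $388.7869
Total = $908.9098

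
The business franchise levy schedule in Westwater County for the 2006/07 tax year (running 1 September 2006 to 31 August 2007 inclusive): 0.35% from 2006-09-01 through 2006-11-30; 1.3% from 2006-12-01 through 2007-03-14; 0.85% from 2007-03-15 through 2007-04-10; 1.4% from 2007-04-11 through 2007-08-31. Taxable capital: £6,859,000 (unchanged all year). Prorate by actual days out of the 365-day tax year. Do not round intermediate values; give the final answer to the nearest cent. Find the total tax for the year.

2006-09-01 to 2006-11-30: 91 days at 0.35% → £6,859,000 × 0.35% × 91/365 = £5,985.1822
2006-12-01 to 2007-03-14: 104 days at 1.3% → £6,859,000 × 1.3% × 104/365 = £25,406.4877
2007-03-15 to 2007-04-10: 27 days at 0.85% → £6,859,000 × 0.85% × 27/365 = £4,312.7137
2007-04-11 to 2007-08-31: 143 days at 1.4% → £6,859,000 × 1.4% × 143/365 = £37,621.1452
Total = £73,325.5288

£73,325.53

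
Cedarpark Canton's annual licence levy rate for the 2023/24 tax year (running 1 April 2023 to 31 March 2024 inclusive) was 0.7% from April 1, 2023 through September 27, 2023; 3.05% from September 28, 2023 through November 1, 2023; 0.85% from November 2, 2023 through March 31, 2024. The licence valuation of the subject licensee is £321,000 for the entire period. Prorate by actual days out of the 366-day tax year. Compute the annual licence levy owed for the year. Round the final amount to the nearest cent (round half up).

£3,167.02

April 1 – September 27, 2023: 180 days at 0.7% → £321,000 × 0.7% × 180/366 = £1,105.0820
September 28 – November 1, 2023: 35 days at 3.05% → £321,000 × 3.05% × 35/366 = £936.2500
November 2, 2023 – March 31, 2024: 151 days at 0.85% → £321,000 × 0.85% × 151/366 = £1,125.6926
Total = £3,167.0246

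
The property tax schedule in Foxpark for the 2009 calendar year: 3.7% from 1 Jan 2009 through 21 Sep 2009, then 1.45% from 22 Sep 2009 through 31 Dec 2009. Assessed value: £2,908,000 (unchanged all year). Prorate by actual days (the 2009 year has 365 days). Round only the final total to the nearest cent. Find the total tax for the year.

£89,490.71

1 Jan – 21 Sep 2009: 264 days at 3.7% → £2,908,000 × 3.7% × 264/365 = £77,822.8603
22 Sep – 31 Dec 2009: 101 days at 1.45% → £2,908,000 × 1.45% × 101/365 = £11,667.8521
Total = £89,490.7123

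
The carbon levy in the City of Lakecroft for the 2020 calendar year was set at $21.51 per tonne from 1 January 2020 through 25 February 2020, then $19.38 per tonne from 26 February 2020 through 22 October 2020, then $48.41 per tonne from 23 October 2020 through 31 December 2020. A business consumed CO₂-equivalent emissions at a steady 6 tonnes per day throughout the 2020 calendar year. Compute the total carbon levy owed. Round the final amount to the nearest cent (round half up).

1 January – 25 February 2020: 56 days × 6 tonnes/day = 336 tonnes at $21.51/tonne → $7227.36
26 February – 22 October 2020: 240 days × 6 tonnes/day = 1,440 tonnes at $19.38/tonne → $27907.20
23 October – 31 December 2020: 70 days × 6 tonnes/day = 420 tonnes at $48.41/tonne → $20332.20

$55466.76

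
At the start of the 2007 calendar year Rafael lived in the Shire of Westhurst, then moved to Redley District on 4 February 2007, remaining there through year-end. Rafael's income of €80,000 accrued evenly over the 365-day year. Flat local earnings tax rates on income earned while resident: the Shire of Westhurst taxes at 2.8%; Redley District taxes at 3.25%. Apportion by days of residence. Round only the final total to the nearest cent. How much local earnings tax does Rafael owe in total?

€2,566.47

The Shire of Westhurst, 1 January – 3 February 2007: 34 days → €80,000 × 2.8% × 34/365 = €208.6575
Redley District, 4 February – 31 December 2007: 331 days → €80,000 × 3.25% × 331/365 = €2,357.8082
Total = €2,566.4658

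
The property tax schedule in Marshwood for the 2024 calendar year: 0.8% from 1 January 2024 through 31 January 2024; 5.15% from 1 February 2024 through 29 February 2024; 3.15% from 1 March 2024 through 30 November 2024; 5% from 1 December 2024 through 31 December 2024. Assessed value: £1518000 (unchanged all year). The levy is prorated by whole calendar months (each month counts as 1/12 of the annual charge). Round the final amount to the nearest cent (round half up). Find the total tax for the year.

£49714.50

1 January – 31 January 2024: 1 month at 0.8% → £1518000 × 0.8% × 1/12 = £1012.0000
1 February – 29 February 2024: 1 month at 5.15% → £1518000 × 5.15% × 1/12 = £6514.7500
1 March – 30 November 2024: 9 months at 3.15% → £1518000 × 3.15% × 9/12 = £35862.7500
1 December – 31 December 2024: 1 month at 5% → £1518000 × 5% × 1/12 = £6325.0000
Total = £49714.5000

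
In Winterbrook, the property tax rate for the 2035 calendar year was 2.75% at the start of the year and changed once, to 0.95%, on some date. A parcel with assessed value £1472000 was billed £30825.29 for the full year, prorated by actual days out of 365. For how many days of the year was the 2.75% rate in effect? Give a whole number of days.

232 days

Let d = days at the first rate; then 365 − d days at the second rate.
£1472000 × [2.75%·d + 0.95%·(365−d)] / 365 = £30825.29
Solving gives d = 232, so the new rate took effect on 21 Aug 2035.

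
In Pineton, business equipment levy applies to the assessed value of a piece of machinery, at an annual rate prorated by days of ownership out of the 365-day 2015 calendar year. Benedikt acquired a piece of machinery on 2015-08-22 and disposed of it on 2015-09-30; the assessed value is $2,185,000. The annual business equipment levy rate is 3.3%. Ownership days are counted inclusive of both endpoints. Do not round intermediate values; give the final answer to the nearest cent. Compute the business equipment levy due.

$7,901.92

Days held (2015-08-22 to 2015-09-30): 40 out of 365
Tax = $2,185,000 × 3.3% × 40/365 = $7,901.9178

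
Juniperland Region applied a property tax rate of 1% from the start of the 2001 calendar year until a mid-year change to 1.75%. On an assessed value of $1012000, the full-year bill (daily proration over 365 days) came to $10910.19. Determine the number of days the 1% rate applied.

327 days

Let d = days at the first rate; then 365 − d days at the second rate.
$1012000 × [1%·d + 1.75%·(365−d)] / 365 = $10910.19
Solving gives d = 327, so the new rate took effect on November 24, 2001.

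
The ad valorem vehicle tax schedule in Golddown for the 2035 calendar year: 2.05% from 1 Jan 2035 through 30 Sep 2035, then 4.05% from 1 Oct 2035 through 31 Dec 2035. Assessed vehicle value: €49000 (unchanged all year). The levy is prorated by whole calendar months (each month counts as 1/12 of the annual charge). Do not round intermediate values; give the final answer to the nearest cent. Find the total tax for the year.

€1249.50

1 Jan – 30 Sep 2035: 9 months at 2.05% → €49000 × 2.05% × 9/12 = €753.3750
1 Oct – 31 Dec 2035: 3 months at 4.05% → €49000 × 4.05% × 3/12 = €496.1250
Total = €1249.5000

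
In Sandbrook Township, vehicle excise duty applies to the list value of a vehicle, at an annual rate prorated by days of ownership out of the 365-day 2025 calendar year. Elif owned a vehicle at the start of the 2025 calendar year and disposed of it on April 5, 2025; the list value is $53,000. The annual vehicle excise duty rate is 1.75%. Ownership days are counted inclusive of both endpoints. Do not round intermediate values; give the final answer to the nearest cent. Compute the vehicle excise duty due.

$241.40

Days held (January 1 – April 5, 2025): 95 out of 365
Tax = $53,000 × 1.75% × 95/365 = $241.4041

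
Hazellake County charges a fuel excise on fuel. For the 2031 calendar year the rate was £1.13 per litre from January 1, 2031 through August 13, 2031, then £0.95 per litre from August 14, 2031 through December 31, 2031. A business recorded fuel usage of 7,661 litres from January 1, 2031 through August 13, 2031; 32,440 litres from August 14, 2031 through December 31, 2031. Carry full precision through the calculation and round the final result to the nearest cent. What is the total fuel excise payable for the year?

January 1 – August 13, 2031: 7,661 litres at £1.13/litre → £8656.93
August 14 – December 31, 2031: 32,440 litres at £0.95/litre → £30818.00

£39474.93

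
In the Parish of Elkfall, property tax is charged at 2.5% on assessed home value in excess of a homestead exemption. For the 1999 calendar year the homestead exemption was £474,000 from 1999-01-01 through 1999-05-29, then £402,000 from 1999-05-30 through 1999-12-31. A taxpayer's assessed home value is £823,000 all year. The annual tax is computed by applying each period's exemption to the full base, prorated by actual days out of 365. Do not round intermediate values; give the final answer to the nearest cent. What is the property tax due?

£9,790.21

1999-01-01 to 1999-05-29: 149 days, exemption £474,000 → (£823,000 − £474,000) × 2.5% × 149/365 = £3,561.7123
1999-05-30 to 1999-12-31: 216 days, exemption £402,000 → (£823,000 − £402,000) × 2.5% × 216/365 = £6,228.4932
Total = £9,790.2055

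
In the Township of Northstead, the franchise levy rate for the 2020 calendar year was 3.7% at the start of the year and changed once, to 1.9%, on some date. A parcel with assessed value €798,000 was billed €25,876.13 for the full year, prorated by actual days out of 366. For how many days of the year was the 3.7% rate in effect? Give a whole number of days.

273 days

Let d = days at the first rate; then 366 − d days at the second rate.
€798,000 × [3.7%·d + 1.9%·(366−d)] / 366 = €25,876.13
Solving gives d = 273, so the new rate took effect on September 30, 2020.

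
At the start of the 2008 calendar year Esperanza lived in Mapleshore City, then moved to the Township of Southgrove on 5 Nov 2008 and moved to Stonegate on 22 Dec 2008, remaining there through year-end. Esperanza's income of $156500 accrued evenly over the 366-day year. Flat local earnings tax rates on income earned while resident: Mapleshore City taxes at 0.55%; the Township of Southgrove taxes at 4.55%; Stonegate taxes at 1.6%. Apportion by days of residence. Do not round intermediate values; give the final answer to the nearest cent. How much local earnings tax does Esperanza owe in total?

$1709.53

Mapleshore City, 1 Jan – 4 Nov 2008: 309 days → $156500 × 0.55% × 309/366 = $726.6988
The Township of Southgrove, 5 Nov – 21 Dec 2008: 47 days → $156500 × 4.55% × 47/366 = $914.4133
Stonegate, 22 Dec – 31 Dec 2008: 10 days → $156500 × 1.6% × 10/366 = $68.4153
Total = $1709.5273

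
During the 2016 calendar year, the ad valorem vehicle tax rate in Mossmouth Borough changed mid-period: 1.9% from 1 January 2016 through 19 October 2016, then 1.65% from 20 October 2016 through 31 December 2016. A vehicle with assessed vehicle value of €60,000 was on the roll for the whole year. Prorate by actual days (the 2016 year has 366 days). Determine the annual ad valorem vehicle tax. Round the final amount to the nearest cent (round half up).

€1,110.08

1 January – 19 October 2016: 293 days at 1.9% → €60,000 × 1.9% × 293/366 = €912.6230
20 October – 31 December 2016: 73 days at 1.65% → €60,000 × 1.65% × 73/366 = €197.4590
Total = €1,110.0820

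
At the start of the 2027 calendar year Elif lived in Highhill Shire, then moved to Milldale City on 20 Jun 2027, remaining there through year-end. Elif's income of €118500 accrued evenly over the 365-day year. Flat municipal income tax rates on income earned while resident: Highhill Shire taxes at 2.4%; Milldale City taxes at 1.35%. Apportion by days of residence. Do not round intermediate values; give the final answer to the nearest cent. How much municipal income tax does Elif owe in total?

€2179.26

Highhill Shire, 1 Jan – 19 Jun 2027: 170 days → €118500 × 2.4% × 170/365 = €1324.6027
Milldale City, 20 Jun – 31 Dec 2027: 195 days → €118500 × 1.35% × 195/365 = €854.6610
Total = €2179.2637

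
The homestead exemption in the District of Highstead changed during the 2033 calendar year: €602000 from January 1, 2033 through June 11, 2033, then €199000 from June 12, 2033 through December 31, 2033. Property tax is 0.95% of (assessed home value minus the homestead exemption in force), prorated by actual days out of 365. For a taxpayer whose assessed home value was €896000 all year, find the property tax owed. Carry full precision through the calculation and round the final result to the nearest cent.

€4922.28

January 1 – June 11, 2033: 162 days, exemption €602000 → (€896000 − €602000) × 0.95% × 162/365 = €1239.6329
June 12 – December 31, 2033: 203 days, exemption €199000 → (€896000 − €199000) × 0.95% × 203/365 = €3682.6425
Total = €4922.2753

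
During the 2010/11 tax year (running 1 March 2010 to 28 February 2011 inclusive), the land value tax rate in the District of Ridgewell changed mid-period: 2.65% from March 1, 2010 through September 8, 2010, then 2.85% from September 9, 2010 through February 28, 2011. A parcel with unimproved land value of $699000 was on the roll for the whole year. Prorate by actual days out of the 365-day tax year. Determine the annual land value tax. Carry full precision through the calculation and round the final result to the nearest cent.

March 1 – September 8, 2010: 192 days at 2.65% → $699000 × 2.65% × 192/365 = $9743.8685
September 9, 2010 – February 28, 2011: 173 days at 2.85% → $699000 × 2.85% × 173/365 = $9442.2452
Total = $19186.1137

$19186.11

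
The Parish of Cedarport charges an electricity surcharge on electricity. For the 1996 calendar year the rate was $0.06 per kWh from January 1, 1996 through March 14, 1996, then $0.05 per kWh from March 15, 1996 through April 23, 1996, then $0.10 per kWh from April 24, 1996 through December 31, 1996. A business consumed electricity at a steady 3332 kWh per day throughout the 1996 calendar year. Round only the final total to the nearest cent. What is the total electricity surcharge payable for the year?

$105424.48

January 1 – March 14, 1996: 74 days × 3332 kWh/day = 246,568 kWh at $0.06/kWh → $14794.08
March 15 – April 23, 1996: 40 days × 3332 kWh/day = 133,280 kWh at $0.05/kWh → $6664.00
April 24 – December 31, 1996: 252 days × 3332 kWh/day = 839,664 kWh at $0.10/kWh → $83966.40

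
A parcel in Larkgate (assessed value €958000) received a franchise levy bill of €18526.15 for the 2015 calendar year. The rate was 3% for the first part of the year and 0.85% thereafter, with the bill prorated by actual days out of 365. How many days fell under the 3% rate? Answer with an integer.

184 days

Let d = days at the first rate; then 365 − d days at the second rate.
€958000 × [3%·d + 0.85%·(365−d)] / 365 = €18526.15
Solving gives d = 184, so the new rate took effect on 4 July 2015.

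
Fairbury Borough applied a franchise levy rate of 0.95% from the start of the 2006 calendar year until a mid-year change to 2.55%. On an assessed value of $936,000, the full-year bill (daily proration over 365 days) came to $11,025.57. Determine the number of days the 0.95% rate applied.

313 days

Let d = days at the first rate; then 365 − d days at the second rate.
$936,000 × [0.95%·d + 2.55%·(365−d)] / 365 = $11,025.57
Solving gives d = 313, so the new rate took effect on 10 Nov 2006.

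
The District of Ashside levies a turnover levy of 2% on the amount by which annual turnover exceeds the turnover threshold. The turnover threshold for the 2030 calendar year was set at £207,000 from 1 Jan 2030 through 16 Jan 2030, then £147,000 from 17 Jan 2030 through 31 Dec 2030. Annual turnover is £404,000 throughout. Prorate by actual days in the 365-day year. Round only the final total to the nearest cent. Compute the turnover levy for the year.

£5,087.40

1 Jan – 16 Jan 2030: 16 days, exemption £207,000 → (£404,000 − £207,000) × 2% × 16/365 = £172.7123
17 Jan – 31 Dec 2030: 349 days, exemption £147,000 → (£404,000 − £147,000) × 2% × 349/365 = £4,914.6849
Total = £5,087.3973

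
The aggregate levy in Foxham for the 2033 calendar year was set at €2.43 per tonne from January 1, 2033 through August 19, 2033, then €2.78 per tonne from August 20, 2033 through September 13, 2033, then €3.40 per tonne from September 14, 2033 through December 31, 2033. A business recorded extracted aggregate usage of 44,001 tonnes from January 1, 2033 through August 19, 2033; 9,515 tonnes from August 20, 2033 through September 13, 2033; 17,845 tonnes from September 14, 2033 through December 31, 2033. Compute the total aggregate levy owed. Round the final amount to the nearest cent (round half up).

January 1 – August 19, 2033: 44,001 tonnes at €2.43/tonne → €106922.43
August 20 – September 13, 2033: 9,515 tonnes at €2.78/tonne → €26451.70
September 14 – December 31, 2033: 17,845 tonnes at €3.40/tonne → €60673.00

€194047.13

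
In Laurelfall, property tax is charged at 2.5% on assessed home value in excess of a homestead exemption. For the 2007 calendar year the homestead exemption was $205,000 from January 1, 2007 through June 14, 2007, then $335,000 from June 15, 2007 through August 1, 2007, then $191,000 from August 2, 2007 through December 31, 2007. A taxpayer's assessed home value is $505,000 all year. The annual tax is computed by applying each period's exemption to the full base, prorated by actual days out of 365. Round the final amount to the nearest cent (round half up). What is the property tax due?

$7,218.36

January 1 – June 14, 2007: 165 days, exemption $205,000 → ($505,000 − $205,000) × 2.5% × 165/365 = $3,390.4110
June 15 – August 1, 2007: 48 days, exemption $335,000 → ($505,000 − $335,000) × 2.5% × 48/365 = $558.9041
August 2 – December 31, 2007: 152 days, exemption $191,000 → ($505,000 − $191,000) × 2.5% × 152/365 = $3,269.0411
Total = $7,218.3562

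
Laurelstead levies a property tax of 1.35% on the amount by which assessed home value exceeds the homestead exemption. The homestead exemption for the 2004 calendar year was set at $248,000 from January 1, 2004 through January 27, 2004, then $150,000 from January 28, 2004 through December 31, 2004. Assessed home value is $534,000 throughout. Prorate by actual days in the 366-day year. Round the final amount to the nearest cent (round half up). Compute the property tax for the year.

$5,086.40

January 1 – January 27, 2004: 27 days, exemption $248,000 → ($534,000 − $248,000) × 1.35% × 27/366 = $284.8279
January 28 – December 31, 2004: 339 days, exemption $150,000 → ($534,000 − $150,000) × 1.35% × 339/366 = $4,801.5738
Total = $5,086.4016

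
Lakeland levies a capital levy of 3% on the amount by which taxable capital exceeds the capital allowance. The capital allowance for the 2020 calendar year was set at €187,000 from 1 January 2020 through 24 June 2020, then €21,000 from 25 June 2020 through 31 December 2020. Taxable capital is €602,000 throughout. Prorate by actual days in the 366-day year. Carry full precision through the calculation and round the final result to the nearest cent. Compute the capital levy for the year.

€15,035.25

1 January – 24 June 2020: 176 days, exemption €187,000 → (€602,000 − €187,000) × 3% × 176/366 = €5,986.8852
25 June – 31 December 2020: 190 days, exemption €21,000 → (€602,000 − €21,000) × 3% × 190/366 = €9,048.3607
Total = €15,035.2459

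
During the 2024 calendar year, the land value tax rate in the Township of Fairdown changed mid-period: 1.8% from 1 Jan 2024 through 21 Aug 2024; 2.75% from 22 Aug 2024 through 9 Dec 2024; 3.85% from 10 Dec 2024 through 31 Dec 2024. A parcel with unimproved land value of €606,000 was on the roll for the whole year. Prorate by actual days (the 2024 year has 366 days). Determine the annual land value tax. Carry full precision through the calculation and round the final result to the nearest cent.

€13,384.98

1 Jan – 21 Aug 2024: 234 days at 1.8% → €606,000 × 1.8% × 234/366 = €6,973.9672
22 Aug – 9 Dec 2024: 110 days at 2.75% → €606,000 × 2.75% × 110/366 = €5,008.6066
10 Dec – 31 Dec 2024: 22 days at 3.85% → €606,000 × 3.85% × 22/366 = €1,402.4098
Total = €13,384.9836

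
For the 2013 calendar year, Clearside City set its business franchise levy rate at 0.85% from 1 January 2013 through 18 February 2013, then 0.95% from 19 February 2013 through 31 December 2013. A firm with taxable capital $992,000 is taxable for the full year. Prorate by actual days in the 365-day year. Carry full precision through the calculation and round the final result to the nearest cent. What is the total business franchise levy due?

$9,290.83

1 January – 18 February 2013: 49 days at 0.85% → $992,000 × 0.85% × 49/365 = $1,131.9671
19 February – 31 December 2013: 316 days at 0.95% → $992,000 × 0.95% × 316/365 = $8,158.8603
Total = $9,290.8274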